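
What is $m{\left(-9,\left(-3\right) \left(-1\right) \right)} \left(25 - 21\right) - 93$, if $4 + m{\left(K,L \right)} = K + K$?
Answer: $-181$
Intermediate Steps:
$m{\left(K,L \right)} = -4 + 2 K$ ($m{\left(K,L \right)} = -4 + \left(K + K\right) = -4 + 2 K$)
$m{\left(-9,\left(-3\right) \left(-1\right) \right)} \left(25 - 21\right) - 93 = \left(-4 + 2 \left(-9\right)\right) \left(25 - 21\right) - 93 = \left(-4 - 18\right) 4 - 93 = \left(-22\right) 4 - 93 = -88 - 93 = -181$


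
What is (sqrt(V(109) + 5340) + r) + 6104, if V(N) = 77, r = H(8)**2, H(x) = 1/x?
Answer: 390657/64 + sqrt(5417) ≈ 6177.6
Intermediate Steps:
H(x) = 1/x
r = 1/64 (r = (1/8)**2 = 1/64 ≈ 0.015625)
(sqrt(V(109) + 5340) + r) + 6104 = (sqrt(77 + 5340) + 1/64) + 6104 = (sqrt(5417) + 1/64) + 6104 = (1/64 + sqrt(5417)) + 6104 = 390657/64 + sqrt(5417)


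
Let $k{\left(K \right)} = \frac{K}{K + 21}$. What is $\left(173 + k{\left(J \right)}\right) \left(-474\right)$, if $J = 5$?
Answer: $- \frac{1067211}{13} \approx -82093.0$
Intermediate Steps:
$k{\left(K \right)} = \frac{K}{21 + K}$
$\left(173 + k{\left(J \right)}\right) \left(-474\right) = \left(173 + \frac{5}{21 + 5}\right) \left(-474\right) = \left(173 + \frac{5}{26}\right) \left(-474\right) = \frac{4503}{26} \left(-474\right) = - \frac{1067211}{13}$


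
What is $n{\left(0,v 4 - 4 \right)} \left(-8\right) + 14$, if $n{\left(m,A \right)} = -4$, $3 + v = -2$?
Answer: $46$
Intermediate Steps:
$v = -5$ ($v = -3 - 2 = -5$)
$n{\left(0,v 4 - 4 \right)} \left(-8\right) + 14 = \left(-4\right) \left(-8\right) + 14 = 32 + 14 = 46$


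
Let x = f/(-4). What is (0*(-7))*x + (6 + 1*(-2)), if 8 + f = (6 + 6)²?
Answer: 4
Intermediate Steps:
f = 136 (f = -8 + (6 + 6)² = -8 + 12² = -8 + 144 = 136)
x = -34 (x = 136/(-4) = 136*(-¼) = -34)
(0*(-7))*x + (6 + 1*(-2)) = (0*(-7))*(-34) + (6 + 1*(-2)) = 0*(-34) + (6 - 2) = 0 + 4 = 4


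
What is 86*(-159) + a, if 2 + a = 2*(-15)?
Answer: -13706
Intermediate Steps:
a = -32 (a = -2 + 2*(-15) = -2 - 30 = -32)
86*(-159) + a = 86*(-159) - 32 = -13674 - 32 = -13706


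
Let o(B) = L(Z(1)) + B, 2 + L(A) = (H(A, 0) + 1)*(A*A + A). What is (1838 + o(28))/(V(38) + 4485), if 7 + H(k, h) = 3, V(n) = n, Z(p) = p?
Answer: 1858/4523 ≈ 0.41079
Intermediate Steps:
H(k, h) = -4 (H(k, h) = -7 + 3 = -4)
L(A) = -2 - 3*A - 3*A² (L(A) = -2 + (-4 + 1)*(A*A + A) = -2 - 3*(A² + A) = -2 - 3*(A + A²) = -2 + (-3*A - 3*A²) = -2 - 3*A - 3*A²)
o(B) = -8 + B (o(B) = (-2 - 3*1 - 3*1²) + B = (-2 - 3 - 3*1) + B = (-2 - 3 - 3) + B = -8 + B)
(1838 + o(28))/(V(38) + 4485) = (1838 + (-8 + 28))/(38 + 4485) = (1838 + 20)/4523 = 1858*(1/4523) = 1858/4523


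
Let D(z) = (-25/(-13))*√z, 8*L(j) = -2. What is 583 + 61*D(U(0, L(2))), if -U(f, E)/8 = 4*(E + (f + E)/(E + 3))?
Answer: 583 + 3050*√330/143 ≈ 970.45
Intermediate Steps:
L(j) = -¼ (L(j) = (⅛)*(-2) = -¼)
U(f, E) = -32*E - 32*(E + f)/(3 + E) (U(f, E) = -32*(E + (f + E)/(E + 3)) = -32*(E + (E + f)/(3 + E)) = -8*(4*E + 4*(E + f)/(3 + E)) = -32*E - 32*(E + f)/(3 + E))
D(z) = 25*√z/13 (D(z) = (-25*(-1/13))*√z = 25*√z/13)
583 + 61*D(U(0, L(2))) = 583 + 61*(25*√(32*(-1*0 - (-¼)² - 4*(-¼))/(3 - ¼))/13) = 583 + 61*(25*√(32*(0 - 1*1/16 + 1)/(11/4))/13) = 583 + 61*(25*√(32*(4/11)*(0 - 1/16 + 1))/13) = 583 + 61*(25*√(32*(4/11)*(15/16))/13) = 583 + 61*(25*√(120/11)/13) = 583 + 61*(25*(2*√330/11)/13) = 583 + 61*(50*√330/143) = 583 + 3050*√330/143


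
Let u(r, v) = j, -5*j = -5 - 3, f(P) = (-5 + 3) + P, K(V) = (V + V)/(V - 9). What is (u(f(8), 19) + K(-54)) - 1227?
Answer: -42829/35 ≈ -1223.7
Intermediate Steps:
K(V) = 2*V/(-9 + V) (K(V) = (2*V)/(-9 + V) = 2*V/(-9 + V))
f(P) = -2 + P
j = 8/5 (j = -(-5 - 3)/5 = -⅕*(-8) = 8/5 ≈ 1.6000)
u(r, v) = 8/5
(u(f(8), 19) + K(-54)) - 1227 = (8/5 + 2*(-54)/(-9 - 54)) - 1227 = (8/5 + 2*(-54)/(-63)) - 1227 = (8/5 + 2*(-54)*(-1/63)) - 1227 = (8/5 + 12/7) - 1227 = 116/35 - 1227 = -42829/35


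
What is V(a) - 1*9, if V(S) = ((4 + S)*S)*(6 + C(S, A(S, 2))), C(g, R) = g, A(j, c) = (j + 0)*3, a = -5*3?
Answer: -1494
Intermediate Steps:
a = -15
A(j, c) = 3*j (A(j, c) = j*3 = 3*j)
V(S) = S*(4 + S)*(6 + S) (V(S) = ((4 + S)*S)*(6 + S) = (S*(4 + S))*(6 + S) = S*(4 + S)*(6 + S))
V(a) - 1*9 = -15*(24 + (-15)² + 10*(-15)) - 1*9 = -15*(24 + 225 - 150) - 9 = -15*99 - 9 = -1485 - 9 = -1494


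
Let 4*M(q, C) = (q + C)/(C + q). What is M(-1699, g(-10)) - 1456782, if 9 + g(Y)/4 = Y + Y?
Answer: -5827127/4 ≈ -1.4568e+6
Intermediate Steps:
g(Y) = -36 + 8*Y (g(Y) = -36 + 4*(Y + Y) = -36 + 4*(2*Y) = -36 + 8*Y)
M(q, C) = ¼ (M(q, C) = ((q + C)/(C + q))/4 = ((C + q)/(C + q))/4 = (¼)*1 = ¼)
M(-1699, g(-10)) - 1456782 = ¼ - 1456782 = -5827127/4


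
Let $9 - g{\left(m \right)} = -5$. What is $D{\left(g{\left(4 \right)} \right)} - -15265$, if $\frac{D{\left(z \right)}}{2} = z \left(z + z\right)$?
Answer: $16049$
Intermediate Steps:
$g{\left(m \right)} = 14$ ($g{\left(m \right)} = 9 - -5 = 9 + 5 = 14$)
$D{\left(z \right)} = 4 z^{2}$ ($D{\left(z \right)} = 2 z \left(z + z\right) = 2 z 2 z = 2 \cdot 2 z^{2} = 4 z^{2}$)
$D{\left(g{\left(4 \right)} \right)} - -15265 = 4 \cdot 14^{2} - -15265 = 4 \cdot 196 + 15265 = 784 + 15265 = 16049$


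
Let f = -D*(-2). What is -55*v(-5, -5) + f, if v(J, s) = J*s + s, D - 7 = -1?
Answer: -1088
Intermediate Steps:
D = 6 (D = 7 - 1 = 6)
v(J, s) = s + J*s
f = 12 (f = -1*6*(-2) = -6*(-2) = 12)
-55*v(-5, -5) + f = -(-275)*(1 - 5) + 12 = -(-275)*(-4) + 12 = -55*20 + 12 = -1100 + 12 = -1088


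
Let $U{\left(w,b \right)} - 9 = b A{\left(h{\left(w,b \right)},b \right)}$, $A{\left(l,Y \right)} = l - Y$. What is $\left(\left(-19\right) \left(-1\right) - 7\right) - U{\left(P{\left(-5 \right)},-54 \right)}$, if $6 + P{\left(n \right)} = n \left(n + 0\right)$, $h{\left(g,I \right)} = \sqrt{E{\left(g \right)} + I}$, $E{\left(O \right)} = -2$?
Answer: $2919 + 108 i \sqrt{14} \approx 2919.0 + 404.1 i$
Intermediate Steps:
$h{\left(g,I \right)} = \sqrt{-2 + I}$
$P{\left(n \right)} = -6 + n^{2}$ ($P{\left(n \right)} = -6 + n \left(n + 0\right) = -6 + n n = -6 + n^{2}$)
$U{\left(w,b \right)} = 9 + b \left(\sqrt{-2 + b} - b\right)$
$\left(\left(-19\right) \left(-1\right) - 7\right) - U{\left(P{\left(-5 \right)},-54 \right)} = \left(\left(-19\right) \left(-1\right) - 7\right) - \left(9 - - 54 \left(-54 - \sqrt{-2 - 54}\right)\right) = \left(19 - 7\right) - \left(9 - - 54 \left(-54 - \sqrt{-56}\right)\right) = 12 - \left(9 - - 54 \left(-54 - 2 i \sqrt{14}\right)\right) = 12 - \left(9 - \left(2916 + 108 i \sqrt{14}\right)\right) = 12 - \left(-2907 - 108 i \sqrt{14}\right) = 12 + \left(2907 + 108 i \sqrt{14}\right) = 2919 + 108 i \sqrt{14}$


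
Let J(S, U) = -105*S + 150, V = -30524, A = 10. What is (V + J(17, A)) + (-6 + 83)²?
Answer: -26230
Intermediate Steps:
J(S, U) = 150 - 105*S
(V + J(17, A)) + (-6 + 83)² = (-30524 + (150 - 105*17)) + (-6 + 83)² = (-30524 + (150 - 1785)) + 77² = (-30524 - 1635) + 5929 = -32159 + 5929 = -26230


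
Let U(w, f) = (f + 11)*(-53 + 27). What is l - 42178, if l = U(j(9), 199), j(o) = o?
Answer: -47638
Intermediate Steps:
U(w, f) = -286 - 26*f (U(w, f) = (11 + f)*(-26) = -286 - 26*f)
l = -5460 (l = -286 - 26*199 = -286 - 5174 = -5460)
l - 42178 = -5460 - 42178 = -47638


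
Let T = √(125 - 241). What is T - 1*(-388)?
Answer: 388 + 2*I*√29 ≈ 388.0 + 10.77*I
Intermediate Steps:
T = 2*I*√29 (T = √(-116) = 2*I*√29 ≈ 10.77*I)
T - 1*(-388) = 2*I*√29 - 1*(-388) = 2*I*√29 + 388 = 388 + 2*I*√29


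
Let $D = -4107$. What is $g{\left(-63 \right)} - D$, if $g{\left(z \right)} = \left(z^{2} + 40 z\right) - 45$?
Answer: $5511$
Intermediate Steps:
$g{\left(z \right)} = -45 + z^{2} + 40 z$
$g{\left(-63 \right)} - D = \left(-45 + \left(-63\right)^{2} + 40 \left(-63\right)\right) - -4107 = \left(-45 + 3969 - 2520\right) + 4107 = 1404 + 4107 = 5511$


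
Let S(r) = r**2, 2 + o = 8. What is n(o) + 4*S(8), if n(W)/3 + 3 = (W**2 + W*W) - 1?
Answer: 460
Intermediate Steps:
o = 6 (o = -2 + 8 = 6)
n(W) = -12 + 6*W**2 (n(W) = -9 + 3*((W**2 + W*W) - 1) = -9 + 3*((W**2 + W**2) - 1) = -9 + 3*(2*W**2 - 1) = -9 + 3*(-1 + 2*W**2) = -9 + (-3 + 6*W**2) = -12 + 6*W**2)
n(o) + 4*S(8) = (-12 + 6*6**2) + 4*8**2 = (-12 + 6*36) + 4*64 = (-12 + 216) + 256 = 204 + 256 = 460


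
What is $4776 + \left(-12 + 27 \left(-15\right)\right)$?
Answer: $4359$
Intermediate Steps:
$4776 + \left(-12 + 27 \left(-15\right)\right) = 4776 - 417 = 4359$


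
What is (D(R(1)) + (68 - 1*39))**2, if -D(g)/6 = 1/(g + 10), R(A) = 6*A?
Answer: 52441/64 ≈ 819.39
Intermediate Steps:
D(g) = -6/(10 + g) (D(g) = -6/(g + 10) = -6/(10 + g))
(D(R(1)) + (68 - 1*39))**2 = (-6/(10 + 6*1) + (68 - 1*39))**2 = (-6/(10 + 6) + (68 - 39))**2 = (-6/16 + 29)**2 = (-6*1/16 + 29)**2 = (-3/8 + 29)**2 = (229/8)**2 = 52441/64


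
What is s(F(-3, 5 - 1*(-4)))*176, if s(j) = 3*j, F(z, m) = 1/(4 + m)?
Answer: 528/13 ≈ 40.615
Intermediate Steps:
s(F(-3, 5 - 1*(-4)))*176 = (3/(4 + (5 - 1*(-4))))*176 = (3/(4 + (5 + 4)))*176 = (3/(4 + 9))*176 = (3/13)*176 = 528/13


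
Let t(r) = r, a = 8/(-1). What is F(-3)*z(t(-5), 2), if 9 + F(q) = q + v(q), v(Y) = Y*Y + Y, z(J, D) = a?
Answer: 48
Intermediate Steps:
a = -8 (a = 8*(-1) = -8)
z(J, D) = -8
v(Y) = Y + Y**2 (v(Y) = Y**2 + Y = Y + Y**2)
F(q) = -9 + q + q*(1 + q) (F(q) = -9 + (q + q*(1 + q)) = -9 + q + q*(1 + q))
F(-3)*z(t(-5), 2) = (-9 - 3 - 3*(1 - 3))*(-8) = (-9 - 3 - 3*(-2))*(-8) = (-9 - 3 + 6)*(-8) = -6*(-8) = 48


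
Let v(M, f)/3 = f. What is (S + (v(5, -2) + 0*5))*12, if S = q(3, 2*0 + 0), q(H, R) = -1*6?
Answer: -144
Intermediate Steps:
v(M, f) = 3*f
q(H, R) = -6
S = -6
(S + (v(5, -2) + 0*5))*12 = (-6 + (3*(-2) + 0*5))*12 = (-6 + (-6 + 0))*12 = (-6 - 6)*12 = -12*12 = -144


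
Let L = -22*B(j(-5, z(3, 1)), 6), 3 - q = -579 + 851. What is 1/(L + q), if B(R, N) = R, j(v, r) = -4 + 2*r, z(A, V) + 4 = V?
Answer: -1/49 ≈ -0.020408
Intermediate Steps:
z(A, V) = -4 + V
q = -269 (q = 3 - (-579 + 851) = 3 - 1*272 = 3 - 272 = -269)
L = 220 (L = -22*(-4 + 2*(-4 + 1)) = -22*(-4 + 2*(-3)) = -22*(-4 - 6) = -22*(-10) = 220)
1/(L + q) = 1/(220 - 269) = 1/(-49) = -1/49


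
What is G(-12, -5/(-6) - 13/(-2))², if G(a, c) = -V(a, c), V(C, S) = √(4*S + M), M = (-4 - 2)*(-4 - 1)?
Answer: 178/3 ≈ 59.333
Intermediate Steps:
M = 30 (M = -6*(-5) = 30)
V(C, S) = √(30 + 4*S) (V(C, S) = √(4*S + 30) = √(30 + 4*S))
G(a, c) = -√(30 + 4*c)
G(-12, -5/(-6) - 13/(-2))² = (-√(30 + 4*(-5/(-6) - 13/(-2))))² = (-√(30 + 4*(-5*(-⅙) - 13*(-½))))² = (-√(30 + 4*(⅚ + 13/2)))² = (-√(30 + 4*(22/3)))² = (-√(30 + 88/3))² = (-√(178/3))² = (-√534/3)² = 178/3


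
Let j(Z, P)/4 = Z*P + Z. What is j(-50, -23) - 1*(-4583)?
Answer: 8983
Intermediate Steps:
j(Z, P) = 4*Z + 4*P*Z (j(Z, P) = 4*(Z*P + Z) = 4*(P*Z + Z) = 4*(Z + P*Z) = 4*Z + 4*P*Z)
j(-50, -23) - 1*(-4583) = 4*(-50)*(1 - 23) - 1*(-4583) = 4*(-50)*(-22) + 4583 = 4400 + 4583 = 8983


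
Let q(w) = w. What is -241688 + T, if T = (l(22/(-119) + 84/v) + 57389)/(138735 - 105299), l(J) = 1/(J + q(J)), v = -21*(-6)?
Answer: -2779871766819/11501984 ≈ -2.4169e+5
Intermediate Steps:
v = 126
l(J) = 1/(2*J) (l(J) = 1/(J + J) = 1/(2*J))
T = 19742173/11501984 (T = (1/(2*(22/(-119) + 84/126)) + 57389)/(138735 - 105299) = (1/(2*(22*(-1/119) + 84*(1/126))) + 57389)/33436 = (1/(2*(-22/119 + 2/3)) + 57389)*(1/33436) = (1/(2*(172/357)) + 57389)*(1/33436) = ((1/2)*(357/172) + 57389)*(1/33436) = (357/344 + 57389)*(1/33436) = (19742173/344)*(1/33436) = 19742173/11501984 ≈ 1.7164)
-241688 + T = -241688 + 19742173/11501984 = -2779871766819/11501984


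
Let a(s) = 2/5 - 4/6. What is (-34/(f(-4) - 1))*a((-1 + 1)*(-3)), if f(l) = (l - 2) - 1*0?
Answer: -136/105 ≈ -1.2952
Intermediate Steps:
f(l) = -2 + l (f(l) = (-2 + l) + 0 = -2 + l)
a(s) = -4/15 (a(s) = 2*(⅕) - 4*⅙ = ⅖ - ⅔ = -4/15)
(-34/(f(-4) - 1))*a((-1 + 1)*(-3)) = -34/((-2 - 4) - 1)*(-4/15) = -34/(-6 - 1)*(-4/15) = -34/(-7)*(-4/15) = -34*(-⅐)*(-4/15) = (34/7)*(-4/15) = -136/105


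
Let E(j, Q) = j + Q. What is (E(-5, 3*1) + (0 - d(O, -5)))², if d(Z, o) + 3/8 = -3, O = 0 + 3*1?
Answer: 121/64 ≈ 1.8906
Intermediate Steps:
O = 3 (O = 0 + 3 = 3)
d(Z, o) = -27/8 (d(Z, o) = -3/8 - 3 = -27/8)
E(j, Q) = Q + j
(E(-5, 3*1) + (0 - d(O, -5)))² = ((3*1 - 5) + (0 - 1*(-27/8)))² = ((3 - 5) + (0 + 27/8))² = (-2 + 27/8)² = (11/8)² = 121/64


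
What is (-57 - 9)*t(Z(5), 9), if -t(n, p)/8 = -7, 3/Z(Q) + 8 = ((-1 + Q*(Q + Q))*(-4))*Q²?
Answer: -3696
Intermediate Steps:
Z(Q) = 3/(-8 + Q²*(4 - 8*Q²)) (Z(Q) = 3/(-8 + ((-1 + Q*(Q + Q))*(-4))*Q²) = 3/(-8 + ((-1 + Q*(2*Q))*(-4))*Q²) = 3/(-8 + ((-1 + 2*Q²)*(-4))*Q²) = 3/(-8 + (4 - 8*Q²)*Q²) = 3/(-8 + Q²*(4 - 8*Q²)))
t(n, p) = 56 (t(n, p) = -8*(-7) = 56)
(-57 - 9)*t(Z(5), 9) = (-57 - 9)*56 = -66*56 = -3696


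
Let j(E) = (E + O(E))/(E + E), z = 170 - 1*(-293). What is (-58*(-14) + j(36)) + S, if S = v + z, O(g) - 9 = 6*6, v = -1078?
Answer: 1585/8 ≈ 198.13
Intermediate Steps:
O(g) = 45 (O(g) = 9 + 6*6 = 9 + 36 = 45)
z = 463 (z = 170 + 293 = 463)
j(E) = (45 + E)/(2*E) (j(E) = (E + 45)/(E + E) = (45 + E)/((2*E)) = (45 + E)*(1/(2*E)) = (45 + E)/(2*E))
S = -615 (S = -1078 + 463 = -615)
(-58*(-14) + j(36)) + S = (-58*(-14) + (1/2)*(45 + 36)/36) - 615 = (812 + (1/2)*(1/36)*81) - 615 = (812 + 9/8) - 615 = 6505/8 - 615 = 1585/8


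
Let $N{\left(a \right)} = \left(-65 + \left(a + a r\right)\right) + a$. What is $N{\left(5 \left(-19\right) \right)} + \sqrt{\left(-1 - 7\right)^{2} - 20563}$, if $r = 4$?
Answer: $-635 + i \sqrt{20499} \approx -635.0 + 143.17 i$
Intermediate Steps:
$N{\left(a \right)} = -65 + 6 a$ ($N{\left(a \right)} = \left(-65 + \left(a + a 4\right)\right) + a = \left(-65 + \left(a + 4 a\right)\right) + a = \left(-65 + 5 a\right) + a = -65 + 6 a$)
$N{\left(5 \left(-19\right) \right)} + \sqrt{\left(-1 - 7\right)^{2} - 20563} = \left(-65 + 6 \cdot 5 \left(-19\right)\right) + \sqrt{\left(-1 - 7\right)^{2} - 20563} = \left(-65 + 6 \left(-95\right)\right) + \sqrt{\left(-8\right)^{2} - 20563} = \left(-65 - 570\right) + \sqrt{64 - 20563} = -635 + \sqrt{-20499} = -635 + i \sqrt{20499}$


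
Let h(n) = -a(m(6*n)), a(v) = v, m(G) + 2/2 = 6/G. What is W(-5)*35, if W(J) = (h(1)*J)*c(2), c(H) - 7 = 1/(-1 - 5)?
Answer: 0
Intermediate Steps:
m(G) = -1 + 6/G
c(H) = 41/6 (c(H) = 7 + 1/(-1 - 5) = 7 + 1/(-6) = 7 - ⅙ = 41/6)
h(n) = -(6 - 6*n)/(6*n)
W(J) = 0 (W(J) = (((-1 + 1)/1)*J)*(41/6) = ((1*0)*J)*(41/6) = (0*J)*(41/6) = 0*(41/6) = 0)
W(-5)*35 = 0*35 = 0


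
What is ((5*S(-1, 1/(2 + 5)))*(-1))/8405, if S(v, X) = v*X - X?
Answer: 2/11767 ≈ 0.00016997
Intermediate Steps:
S(v, X) = -X + X*v (S(v, X) = X*v - X = -X + X*v)
((5*S(-1, 1/(2 + 5)))*(-1))/8405 = ((5*((-1 - 1)/(2 + 5)))*(-1))/8405 = ((5*(-2/7))*(-1))*(1/8405) = -10/7*(-1)*(1/8405) = (10/7)*(1/8405) = 2/11767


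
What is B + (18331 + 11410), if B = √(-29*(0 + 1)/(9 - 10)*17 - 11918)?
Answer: 29741 + 5*I*√457 ≈ 29741.0 + 106.89*I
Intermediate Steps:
B = 5*I*√457 (B = √(-29/(-1)*17 - 11918) = √(-29*(-1)*17 - 11918) = √(29*17 - 11918) = √(493 - 11918) = √(-11425) = 5*I*√457 ≈ 106.89*I)
B + (18331 + 11410) = 5*I*√457 + (18331 + 11410) = 5*I*√457 + 29741 = 29741 + 5*I*√457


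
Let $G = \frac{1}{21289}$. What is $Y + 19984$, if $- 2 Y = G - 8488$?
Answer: $\frac{1031579783}{42578} \approx 24228.0$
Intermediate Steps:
$G = \frac{1}{21289} \approx 4.6973 \cdot 10^{-5}$
$Y = \frac{180701031}{42578}$ ($Y = - \frac{\frac{1}{21289} - 8488}{2} = \left(- \frac{1}{2}\right) \left(- \frac{180701031}{21289}\right) = \frac{180701031}{42578} \approx 4244.0$)
$Y + 19984 = \frac{180701031}{42578} + 19984 = \frac{1031579783}{42578}$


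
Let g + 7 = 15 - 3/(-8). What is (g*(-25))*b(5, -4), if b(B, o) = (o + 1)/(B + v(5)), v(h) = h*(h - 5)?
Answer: 1005/8 ≈ 125.63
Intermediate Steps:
v(h) = h*(-5 + h)
g = 67/8 (g = -7 + (15 - 3/(-8)) = -7 + (15 - 3*(-1)/8) = -7 + (15 - 1*(-3/8)) = -7 + (15 + 3/8) = -7 + 123/8 = 67/8 ≈ 8.3750)
b(B, o) = (1 + o)/B (b(B, o) = (o + 1)/(B + 5*(-5 + 5)) = (1 + o)/(B + 5*0) = (1 + o)/(B + 0) = (1 + o)/B)
(g*(-25))*b(5, -4) = ((67/8)*(-25))*((1 - 4)/5) = -335*(-3)/8 = -1675/8*(-⅗) = 1005/8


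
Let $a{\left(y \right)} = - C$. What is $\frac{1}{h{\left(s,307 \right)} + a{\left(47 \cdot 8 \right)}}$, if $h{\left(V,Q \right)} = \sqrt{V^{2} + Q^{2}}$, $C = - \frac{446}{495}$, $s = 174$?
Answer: $- \frac{220770}{30511539209} + \frac{1225125 \sqrt{4981}}{30511539209} \approx 0.0028266$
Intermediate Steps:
$C = - \frac{446}{495}$ ($C = \left(-446\right) \frac{1}{495} = - \frac{446}{495} \approx -0.90101$)
$h{\left(V,Q \right)} = \sqrt{Q^{2} + V^{2}}$
$a{\left(y \right)} = \frac{446}{495}$ ($a{\left(y \right)} = \left(-1\right) \left(- \frac{446}{495}\right) = \frac{446}{495}$)
$\frac{1}{h{\left(s,307 \right)} + a{\left(47 \cdot 8 \right)}} = \frac{1}{\sqrt{307^{2} + 174^{2}} + \frac{446}{495}} = \frac{1}{\sqrt{94249 + 30276} + \frac{446}{495}} = \frac{1}{\sqrt{124525} + \frac{446}{495}} = \frac{1}{5 \sqrt{4981} + \frac{446}{495}} = \frac{1}{\frac{446}{495} + 5 \sqrt{4981}}$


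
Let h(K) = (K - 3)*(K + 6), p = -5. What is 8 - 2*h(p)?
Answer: 24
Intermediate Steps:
h(K) = (-3 + K)*(6 + K)
8 - 2*h(p) = 8 - 2*(-18 + (-5)**2 + 3*(-5)) = 8 - 2*(-18 + 25 - 15) = 8 - 2*(-8) = 8 + 16 = 24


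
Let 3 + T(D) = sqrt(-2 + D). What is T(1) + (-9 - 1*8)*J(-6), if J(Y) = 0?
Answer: -3 + I ≈ -3.0 + 1.0*I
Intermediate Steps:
T(D) = -3 + sqrt(-2 + D)
T(1) + (-9 - 1*8)*J(-6) = (-3 + sqrt(-2 + 1)) + (-9 - 1*8)*0 = (-3 + sqrt(-1)) + (-9 - 8)*0 = (-3 + I) - 17*0 = (-3 + I) + 0 = -3 + I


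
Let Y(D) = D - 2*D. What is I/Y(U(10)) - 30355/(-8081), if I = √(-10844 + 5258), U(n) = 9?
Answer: 30355/8081 - 7*I*√114/9 ≈ 3.7563 - 8.3044*I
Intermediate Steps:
Y(D) = -D
I = 7*I*√114 (I = √(-5586) = 7*I*√114 ≈ 74.74*I)
I/Y(U(10)) - 30355/(-8081) = (7*I*√114)/((-1*9)) - 30355/(-8081) = (7*I*√114)/(-9) - 30355*(-1/8081) = (7*I*√114)*(-⅑) + 30355/8081 = -7*I*√114/9 + 30355/8081 = 30355/8081 - 7*I*√114/9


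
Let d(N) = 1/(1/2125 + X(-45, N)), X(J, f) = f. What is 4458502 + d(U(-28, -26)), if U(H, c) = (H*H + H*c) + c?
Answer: 14078839151127/3157751 ≈ 4.4585e+6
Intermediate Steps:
U(H, c) = c + H² + H*c (U(H, c) = (H² + H*c) + c = c + H² + H*c)
d(N) = 1/(1/2125 + N)
4458502 + d(U(-28, -26)) = 4458502 + 2125/(1 + 2125*(-26 + (-28)² - 28*(-26))) = 4458502 + 2125/(1 + 2125*(-26 + 784 + 728)) = 4458502 + 2125/(1 + 2125*1486) = 4458502 + 2125/(1 + 3157750) = 4458502 + 2125/3157751 = 14078839151127/3157751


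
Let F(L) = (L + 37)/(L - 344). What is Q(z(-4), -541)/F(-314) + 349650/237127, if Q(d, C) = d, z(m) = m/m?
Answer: 252882616/65684179 ≈ 3.8500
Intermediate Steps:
z(m) = 1
F(L) = (37 + L)/(-344 + L)
Q(z(-4), -541)/F(-314) + 349650/237127 = 1/((37 - 314)/(-344 - 314)) + 349650/237127 = 1/(-277/(-658)) + 349650*(1/237127) = 1/(-1/658*(-277)) + 349650/237127 = 1/(277/658) + 349650/237127 = 1*(658/277) + 349650/237127 = 658/277 + 349650/237127 = 252882616/65684179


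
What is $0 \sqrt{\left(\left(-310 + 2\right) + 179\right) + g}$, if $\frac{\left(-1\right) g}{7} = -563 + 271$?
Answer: $0$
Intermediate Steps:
$g = 2044$ ($g = - 7 \left(-563 + 271\right) = \left(-7\right) \left(-292\right) = 2044$)
$0 \sqrt{\left(\left(-310 + 2\right) + 179\right) + g} = 0 \sqrt{\left(\left(-310 + 2\right) + 179\right) + 2044} = 0 \sqrt{\left(-308 + 179\right) + 2044} = 0 \sqrt{-129 + 2044} = 0 \sqrt{1915} = 0$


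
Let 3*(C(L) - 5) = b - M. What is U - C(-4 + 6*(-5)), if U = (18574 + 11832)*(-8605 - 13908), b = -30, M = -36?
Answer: -684530285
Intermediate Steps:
U = -684530278 (U = 30406*(-22513) = -684530278)
C(L) = 7 (C(L) = 5 + (-30 - 1*(-36))/3 = 5 + (-30 + 36)/3 = 5 + (1/3)*6 = 5 + 2 = 7)
U - C(-4 + 6*(-5)) = -684530278 - 1*7 = -684530278 - 7 = -684530285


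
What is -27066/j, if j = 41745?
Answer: -9022/13915 ≈ -0.64837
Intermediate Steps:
-27066/j = -27066/41745 = -27066*1/41745 = -9022/13915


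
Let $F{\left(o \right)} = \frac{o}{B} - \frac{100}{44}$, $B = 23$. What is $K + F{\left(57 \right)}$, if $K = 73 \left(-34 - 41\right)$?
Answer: $- \frac{1385123}{253} \approx -5474.8$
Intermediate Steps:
$F{\left(o \right)} = - \frac{25}{11} + \frac{o}{23}$ ($F{\left(o \right)} = \frac{o}{23} - \frac{100}{44} = o \frac{1}{23} - \frac{25}{11} = \frac{o}{23} - \frac{25}{11} = - \frac{25}{11} + \frac{o}{23}$)
$K = -5475$ ($K = 73 \left(-75\right) = -5475$)
$K + F{\left(57 \right)} = -5475 + \left(- \frac{25}{11} + \frac{1}{23} \cdot 57\right) = -5475 + \left(- \frac{25}{11} + \frac{57}{23}\right) = -5475 + \frac{52}{253} = - \frac{1385123}{253}$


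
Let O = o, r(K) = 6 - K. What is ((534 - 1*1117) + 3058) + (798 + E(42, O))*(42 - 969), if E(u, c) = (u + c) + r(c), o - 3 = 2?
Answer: -781767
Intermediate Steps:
o = 5 (o = 3 + 2 = 5)
O = 5
E(u, c) = 6 + u (E(u, c) = (u + c) + (6 - c) = (c + u) + (6 - c) = 6 + u)
((534 - 1*1117) + 3058) + (798 + E(42, O))*(42 - 969) = ((534 - 1*1117) + 3058) + (798 + (6 + 42))*(42 - 969) = ((534 - 1117) + 3058) + (798 + 48)*(-927) = (-583 + 3058) + 846*(-927) = 2475 - 784242 = -781767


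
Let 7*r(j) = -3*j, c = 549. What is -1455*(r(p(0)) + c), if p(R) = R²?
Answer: -798795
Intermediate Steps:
r(j) = -3*j/7 (r(j) = (-3*j)/7 = -3*j/7)
-1455*(r(p(0)) + c) = -1455*(-3/7*0² + 549) = -1455*(-3/7*0 + 549) = -1455*(0 + 549) = -1455*549 = -798795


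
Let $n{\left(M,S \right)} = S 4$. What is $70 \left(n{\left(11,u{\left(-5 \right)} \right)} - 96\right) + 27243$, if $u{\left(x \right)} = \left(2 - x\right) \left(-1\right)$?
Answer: $18563$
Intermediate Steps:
$u{\left(x \right)} = -2 + x$
$n{\left(M,S \right)} = 4 S$
$70 \left(n{\left(11,u{\left(-5 \right)} \right)} - 96\right) + 27243 = 70 \left(4 \left(-2 - 5\right) - 96\right) + 27243 = 70 \left(4 \left(-7\right) - 96\right) + 27243 = 70 \left(-28 - 96\right) + 27243 = 70 \left(-124\right) + 27243 = -8680 + 27243 = 18563$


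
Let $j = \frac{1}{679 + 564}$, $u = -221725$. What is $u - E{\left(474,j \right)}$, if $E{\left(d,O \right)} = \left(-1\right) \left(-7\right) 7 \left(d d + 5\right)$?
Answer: $-11231094$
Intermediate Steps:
$j = \frac{1}{1243} \approx 0.00080451$
$E{\left(d,O \right)} = 245 + 49 d^{2}$ ($E{\left(d,O \right)} = 7 \cdot 7 \left(d^{2} + 5\right) = 49 \left(5 + d^{2}\right) = 245 + 49 d^{2}$)
$u - E{\left(474,j \right)} = -221725 - \left(245 + 49 \cdot 474^{2}\right) = -221725 - \left(245 + 49 \cdot 224676\right) = -221725 - \left(245 + 11009124\right) = -221725 - 11009369 = -11231094$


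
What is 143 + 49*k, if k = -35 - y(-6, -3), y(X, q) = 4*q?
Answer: -984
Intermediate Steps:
k = -23 (k = -35 - 4*(-3) = -35 - 1*(-12) = -35 + 12 = -23)
143 + 49*k = 143 + 49*(-23) = 143 - 1127 = -984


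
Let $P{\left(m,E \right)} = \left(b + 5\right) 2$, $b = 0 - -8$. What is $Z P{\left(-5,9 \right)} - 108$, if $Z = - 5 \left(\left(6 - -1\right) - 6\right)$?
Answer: $-238$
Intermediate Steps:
$b = 8$ ($b = 0 + 8 = 8$)
$P{\left(m,E \right)} = 26$ ($P{\left(m,E \right)} = \left(8 + 5\right) 2 = 13 \cdot 2 = 26$)
$Z = -5$ ($Z = - 5 \left(\left(6 + 1\right) - 6\right) = - 5 \left(7 - 6\right) = \left(-5\right) 1 = -5$)
$Z P{\left(-5,9 \right)} - 108 = \left(-5\right) 26 - 108 = -130 - 108 = -238$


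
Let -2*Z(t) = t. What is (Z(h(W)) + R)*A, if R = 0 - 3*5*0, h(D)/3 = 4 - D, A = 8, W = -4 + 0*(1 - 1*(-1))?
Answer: -96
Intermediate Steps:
W = -4 (W = -4 + 0*(1 + 1) = -4 + 0*2 = -4 + 0 = -4)
h(D) = 12 - 3*D (h(D) = 3*(4 - D) = 12 - 3*D)
Z(t) = -t/2
R = 0 (R = 0 - 15*0 = 0 + 0 = 0)
(Z(h(W)) + R)*A = (-(12 - 3*(-4))/2 + 0)*8 = (-(12 + 12)/2 + 0)*8 = (-½*24 + 0)*8 = (-12 + 0)*8 = -12*8 = -96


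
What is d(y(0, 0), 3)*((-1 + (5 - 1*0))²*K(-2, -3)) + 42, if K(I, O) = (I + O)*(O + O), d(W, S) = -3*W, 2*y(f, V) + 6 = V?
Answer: 4362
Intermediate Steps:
y(f, V) = -3 + V/2
K(I, O) = 2*O*(I + O) (K(I, O) = (I + O)*(2*O) = 2*O*(I + O))
d(y(0, 0), 3)*((-1 + (5 - 1*0))²*K(-2, -3)) + 42 = (-3*(-3 + (½)*0))*((-1 + (5 - 1*0))²*(2*(-3)*(-2 - 3))) + 42 = (-3*(-3 + 0))*((-1 + (5 + 0))²*(2*(-3)*(-5))) + 42 = (-3*(-3))*((-1 + 5)²*30) + 42 = 9*(4²*30) + 42 = 9*(16*30) + 42 = 9*480 + 42 = 4320 + 42 = 4362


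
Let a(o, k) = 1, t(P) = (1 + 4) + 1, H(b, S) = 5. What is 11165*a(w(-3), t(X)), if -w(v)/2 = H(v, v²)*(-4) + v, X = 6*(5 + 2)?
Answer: 11165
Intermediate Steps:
X = 42 (X = 6*7 = 42)
t(P) = 6 (t(P) = 5 + 1 = 6)
w(v) = 40 - 2*v (w(v) = -2*(5*(-4) + v) = -2*(-20 + v) = 40 - 2*v)
11165*a(w(-3), t(X)) = 11165*1 = 11165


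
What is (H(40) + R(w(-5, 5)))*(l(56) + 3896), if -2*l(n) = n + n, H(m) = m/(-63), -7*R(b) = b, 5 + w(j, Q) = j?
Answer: 64000/21 ≈ 3047.6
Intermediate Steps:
w(j, Q) = -5 + j
R(b) = -b/7
H(m) = -m/63 (H(m) = m*(-1/63) = -m/63)
l(n) = -n (l(n) = -(n + n)/2 = -n)
(H(40) + R(w(-5, 5)))*(l(56) + 3896) = (-1/63*40 - (-5 - 5)/7)*(-1*56 + 3896) = (-40/63 - 1/7*(-10))*(-56 + 3896) = (-40/63 + 10/7)*3840 = (50/63)*3840 = 64000/21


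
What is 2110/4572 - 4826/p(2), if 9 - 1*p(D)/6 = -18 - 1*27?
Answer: -148478/10287 ≈ -14.434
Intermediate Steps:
p(D) = 324 (p(D) = 54 - 6*(-18 - 1*27) = 54 - 6*(-18 - 27) = 54 - 6*(-45) = 54 + 270 = 324)
2110/4572 - 4826/p(2) = 2110/4572 - 4826/324 = 2110*(1/4572) - 4826*1/324 = 1055/2286 - 2413/162 = -148478/10287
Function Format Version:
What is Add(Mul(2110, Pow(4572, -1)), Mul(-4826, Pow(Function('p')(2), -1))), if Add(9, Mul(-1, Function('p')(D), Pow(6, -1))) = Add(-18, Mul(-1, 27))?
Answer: Rational(-148478, 10287) ≈ -14.434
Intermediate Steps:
Function('p')(D) = 324 (Function('p')(D) = Add(54, Mul(-6, Add(-18, Mul(-1, 27)))) = Add(54, Mul(-6, Add(-18, -27))) = Add(54, Mul(-6, -45)) = Add(54, 270) = 324)
Add(Mul(2110, Pow(4572, -1)), Mul(-4826, Pow(Function('p')(2), -1))) = Add(Mul(2110, Pow(4572, -1)), Mul(-4826, Pow(324, -1))) = Add(Mul(2110, Rational(1, 4572)), Mul(-4826, Rational(1, 324))) = Add(Rational(1055, 2286), Rational(-2413, 162)) = Rational(-148478, 10287)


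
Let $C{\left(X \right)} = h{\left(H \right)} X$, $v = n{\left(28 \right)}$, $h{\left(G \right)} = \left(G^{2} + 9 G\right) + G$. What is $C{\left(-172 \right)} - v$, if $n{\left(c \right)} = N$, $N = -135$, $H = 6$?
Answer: $-16377$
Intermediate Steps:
$h{\left(G \right)} = G^{2} + 10 G$
$n{\left(c \right)} = -135$
$v = -135$
$C{\left(X \right)} = 96 X$ ($C{\left(X \right)} = 6 \left(10 + 6\right) X = 6 \cdot 16 X = 96 X$)
$C{\left(-172 \right)} - v = 96 \left(-172\right) - -135 = -16512 + 135 = -16377$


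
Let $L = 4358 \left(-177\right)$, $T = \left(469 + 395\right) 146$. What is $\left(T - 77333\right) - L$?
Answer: $820177$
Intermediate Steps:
$T = 126144$ ($T = 864 \cdot 146 = 126144$)
$L = -771366$
$\left(T - 77333\right) - L = \left(126144 - 77333\right) - -771366 = \left(126144 - 77333\right) + 771366 = 48811 + 771366 = 820177$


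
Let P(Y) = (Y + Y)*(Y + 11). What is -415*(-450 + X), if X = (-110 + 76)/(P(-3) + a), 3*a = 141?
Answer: 172640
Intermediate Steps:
a = 47 (a = (⅓)*141 = 47)
P(Y) = 2*Y*(11 + Y) (P(Y) = (2*Y)*(11 + Y) = 2*Y*(11 + Y))
X = 34 (X = (-110 + 76)/(2*(-3)*(11 - 3) + 47) = -34/(2*(-3)*8 + 47) = -34/(-48 + 47) = -34/(-1) = -34*(-1) = 34)
-415*(-450 + X) = -415*(-450 + 34) = -415*(-416) = 172640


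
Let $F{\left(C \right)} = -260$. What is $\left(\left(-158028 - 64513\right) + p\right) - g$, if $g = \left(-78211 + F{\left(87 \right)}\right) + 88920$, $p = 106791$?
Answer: $-126199$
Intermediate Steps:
$g = 10449$ ($g = \left(-78211 - 260\right) + 88920 = -78471 + 88920 = 10449$)
$\left(\left(-158028 - 64513\right) + p\right) - g = \left(\left(-158028 - 64513\right) + 106791\right) - 10449 = \left(-222541 + 106791\right) - 10449 = -115750 - 10449 = -126199$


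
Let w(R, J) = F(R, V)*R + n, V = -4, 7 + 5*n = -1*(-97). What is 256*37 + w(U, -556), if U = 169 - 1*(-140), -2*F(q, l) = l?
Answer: 10108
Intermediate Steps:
n = 18 (n = -7/5 + (-1*(-97))/5 = -7/5 + (⅕)*97 = -7/5 + 97/5 = 18)
F(q, l) = -l/2
U = 309 (U = 169 + 140 = 309)
w(R, J) = 18 + 2*R (w(R, J) = (-½*(-4))*R + 18 = 2*R + 18 = 18 + 2*R)
256*37 + w(U, -556) = 256*37 + (18 + 2*309) = 9472 + (18 + 618) = 9472 + 636 = 10108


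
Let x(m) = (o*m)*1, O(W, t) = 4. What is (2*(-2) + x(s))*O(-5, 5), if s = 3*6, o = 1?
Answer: 56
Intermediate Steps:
s = 18
x(m) = m (x(m) = (1*m)*1 = m*1 = m)
(2*(-2) + x(s))*O(-5, 5) = (2*(-2) + 18)*4 = (-4 + 18)*4 = 14*4 = 56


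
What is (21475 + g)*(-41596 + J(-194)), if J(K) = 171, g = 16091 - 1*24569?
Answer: -538400725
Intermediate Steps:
g = -8478 (g = 16091 - 24569 = -8478)
(21475 + g)*(-41596 + J(-194)) = (21475 - 8478)*(-41596 + 171) = 12997*(-41425) = -538400725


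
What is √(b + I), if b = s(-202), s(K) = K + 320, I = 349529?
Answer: √349647 ≈ 591.31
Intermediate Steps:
s(K) = 320 + K
b = 118 (b = 320 - 202 = 118)
√(b + I) = √(118 + 349529) = √349647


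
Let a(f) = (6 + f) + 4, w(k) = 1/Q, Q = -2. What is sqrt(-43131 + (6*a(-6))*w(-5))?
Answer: I*sqrt(43143) ≈ 207.71*I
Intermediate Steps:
w(k) = -1/2 (w(k) = 1/(-2) = -1/2)
a(f) = 10 + f
sqrt(-43131 + (6*a(-6))*w(-5)) = sqrt(-43131 + (6*(10 - 6))*(-1/2)) = sqrt(-43131 + (6*4)*(-1/2)) = sqrt(-43131 + 24*(-1/2)) = sqrt(-43131 - 12) = sqrt(-43143) = I*sqrt(43143)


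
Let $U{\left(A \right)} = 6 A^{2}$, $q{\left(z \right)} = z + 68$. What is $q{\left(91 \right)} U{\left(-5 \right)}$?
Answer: $23850$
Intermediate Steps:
$q{\left(z \right)} = 68 + z$
$q{\left(91 \right)} U{\left(-5 \right)} = \left(68 + 91\right) 6 \left(-5\right)^{2} = 159 \cdot 6 \cdot 25 = 159 \cdot 150 = 23850$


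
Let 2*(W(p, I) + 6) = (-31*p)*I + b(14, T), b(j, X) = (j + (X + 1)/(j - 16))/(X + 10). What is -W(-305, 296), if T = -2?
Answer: -44778717/32 ≈ -1.3993e+6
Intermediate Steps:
b(j, X) = (j + (1 + X)/(-16 + j))/(10 + X)
W(p, I) = -163/32 - 31*I*p/2 (W(p, I) = -6 + ((-31*p)*I + (1 - 2 + 14² - 16*14)/(-160 - 16*(-2) + 10*14 - 2*14))/2 = -6 + (-31*I*p + (1 - 2 + 196 - 224)/(-160 + 32 + 140 - 28))/2 = -6 + (-31*I*p - 29/(-16))/2 = -6 + (-31*I*p - 1/16*(-29))/2 = -6 + (-31*I*p + 29/16)/2 = -6 + (29/16 - 31*I*p)/2 = -6 + (29/32 - 31*I*p/2) = -163/32 - 31*I*p/2)
-W(-305, 296) = -(-163/32 - 31/2*296*(-305)) = -(-163/32 + 1399340) = -1*44778717/32 = -44778717/32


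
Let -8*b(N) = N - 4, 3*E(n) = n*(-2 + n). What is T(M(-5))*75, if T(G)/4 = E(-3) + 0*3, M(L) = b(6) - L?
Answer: 1500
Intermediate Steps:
E(n) = n*(-2 + n)/3 (E(n) = (n*(-2 + n))/3 = n*(-2 + n)/3)
b(N) = ½ - N/8 (b(N) = -(N - 4)/8 = -(-4 + N)/8 = ½ - N/8)
M(L) = -¼ - L (M(L) = (½ - ⅛*6) - L = (½ - ¾) - L = -¼ - L)
T(G) = 20 (T(G) = 4*((⅓)*(-3)*(-2 - 3) + 0*3) = 4*((⅓)*(-3)*(-5) + 0) = 4*(5 + 0) = 4*5 = 20)
T(M(-5))*75 = 20*75 = 1500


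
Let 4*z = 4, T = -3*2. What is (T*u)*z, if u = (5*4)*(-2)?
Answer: 240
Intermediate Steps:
u = -40 (u = 20*(-2) = -40)
T = -6 (T = -1*6 = -6)
z = 1 (z = (1/4)*4 = 1)
(T*u)*z = -6*(-40)*1 = 240*1 = 240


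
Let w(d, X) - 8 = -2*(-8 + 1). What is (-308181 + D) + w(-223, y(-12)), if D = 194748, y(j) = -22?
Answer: -113411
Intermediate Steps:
w(d, X) = 22 (w(d, X) = 8 - 2*(-8 + 1) = 8 - 2*(-7) = 8 + 14 = 22)
(-308181 + D) + w(-223, y(-12)) = (-308181 + 194748) + 22 = -113433 + 22 = -113411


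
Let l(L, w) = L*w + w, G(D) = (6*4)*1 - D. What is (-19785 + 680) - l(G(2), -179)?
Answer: -14988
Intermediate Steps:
G(D) = 24 - D (G(D) = 24*1 - D = 24 - D)
l(L, w) = w + L*w
(-19785 + 680) - l(G(2), -179) = (-19785 + 680) - (-179)*(1 + (24 - 1*2)) = -19105 - (-179)*(1 + (24 - 2)) = -19105 - (-179)*(1 + 22) = -19105 - (-179)*23 = -19105 - 1*(-4117) = -19105 + 4117 = -14988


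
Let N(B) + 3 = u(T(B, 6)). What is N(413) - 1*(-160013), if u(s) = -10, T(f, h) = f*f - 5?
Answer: 160000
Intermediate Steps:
T(f, h) = -5 + f**2 (T(f, h) = f**2 - 5 = -5 + f**2)
N(B) = -13 (N(B) = -3 - 10 = -13)
N(413) - 1*(-160013) = -13 - 1*(-160013) = -13 + 160013 = 160000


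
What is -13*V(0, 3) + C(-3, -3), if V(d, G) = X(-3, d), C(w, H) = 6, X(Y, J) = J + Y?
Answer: 45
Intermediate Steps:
V(d, G) = -3 + d (V(d, G) = d - 3 = -3 + d)
-13*V(0, 3) + C(-3, -3) = -13*(-3 + 0) + 6 = -13*(-3) + 6 = 39 + 6 = 45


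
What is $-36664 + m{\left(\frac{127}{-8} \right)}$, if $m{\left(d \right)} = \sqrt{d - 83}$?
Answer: $-36664 + \frac{i \sqrt{1582}}{4} \approx -36664.0 + 9.9436 i$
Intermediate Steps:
$m{\left(d \right)} = \sqrt{-83 + d}$
$-36664 + m{\left(\frac{127}{-8} \right)} = -36664 + \sqrt{-83 + \frac{127}{-8}} = -36664 + \sqrt{-83 + 127 \left(- \frac{1}{8}\right)} = -36664 + \sqrt{-83 - \frac{127}{8}} = -36664 + \sqrt{- \frac{791}{8}} = -36664 + \frac{i \sqrt{1582}}{4}$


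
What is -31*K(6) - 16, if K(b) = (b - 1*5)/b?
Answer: -127/6 ≈ -21.167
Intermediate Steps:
K(b) = (-5 + b)/b (K(b) = (b - 5)/b = (-5 + b)/b)
-31*K(6) - 16 = -31*(-5 + 6)/6 - 16 = -31/6 - 16 = -127/6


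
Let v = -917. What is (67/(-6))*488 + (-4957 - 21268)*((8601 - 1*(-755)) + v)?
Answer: -663954673/3 ≈ -2.2132e+8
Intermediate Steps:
(67/(-6))*488 + (-4957 - 21268)*((8601 - 1*(-755)) + v) = (67/(-6))*488 + (-4957 - 21268)*((8601 - 1*(-755)) - 917) = (67*(-1/6))*488 - 26225*((8601 + 755) - 917) = -67/6*488 - 26225*(9356 - 917) = -16348/3 - 26225*8439 = -16348/3 - 221312775 = -663954673/3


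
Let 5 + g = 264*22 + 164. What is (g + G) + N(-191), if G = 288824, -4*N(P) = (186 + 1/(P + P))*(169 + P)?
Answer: 226001885/764 ≈ 2.9581e+5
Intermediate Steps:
N(P) = -(169 + P)*(186 + 1/(2*P))/4 (N(P) = -(186 + 1/(P + P))*(169 + P)/4 = -(186 + 1/(2*P))*(169 + P)/4 = -(169 + P)*(186 + 1/(2*P))/4)
g = 5967 (g = -5 + (264*22 + 164) = -5 + (5808 + 164) = -5 + 5972 = 5967)
(g + G) + N(-191) = (5967 + 288824) + (⅛)*(-169 - 1*(-191)*(62869 + 372*(-191)))/(-191) = 294791 + (⅛)*(-1/191)*(-169 - 1*(-191)*(62869 - 71052)) = 294791 + (⅛)*(-1/191)*(-169 - 1*(-191)*(-8183)) = 294791 + (⅛)*(-1/191)*(-169 - 1562953) = 294791 + (⅛)*(-1/191)*(-1563122) = 294791 + 781561/764 = 226001885/764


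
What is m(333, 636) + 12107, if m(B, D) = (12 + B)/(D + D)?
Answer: 5133483/424 ≈ 12107.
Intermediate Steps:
m(B, D) = (12 + B)/(2*D) (m(B, D) = (12 + B)/((2*D)) = (12 + B)*(1/(2*D)) = (12 + B)/(2*D))
m(333, 636) + 12107 = (½)*(12 + 333)/636 + 12107 = (½)*(1/636)*345 + 12107 = 115/424 + 12107 = 5133483/424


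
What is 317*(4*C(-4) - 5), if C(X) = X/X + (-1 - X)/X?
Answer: -1268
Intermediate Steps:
C(X) = 1 + (-1 - X)/X
317*(4*C(-4) - 5) = 317*(4*(-1/(-4)) - 5) = 317*(4*(-1*(-¼)) - 5) = 317*(4*(¼) - 5) = 317*(1 - 5) = 317*(-4) = -1268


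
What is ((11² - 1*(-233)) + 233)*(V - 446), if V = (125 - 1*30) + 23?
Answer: -192536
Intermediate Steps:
V = 118 (V = (125 - 30) + 23 = 95 + 23 = 118)
((11² - 1*(-233)) + 233)*(V - 446) = ((11² - 1*(-233)) + 233)*(118 - 446) = ((121 + 233) + 233)*(-328) = (354 + 233)*(-328) = 587*(-328) = -192536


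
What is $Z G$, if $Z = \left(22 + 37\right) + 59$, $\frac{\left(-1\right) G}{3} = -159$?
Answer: $56286$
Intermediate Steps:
$G = 477$ ($G = \left(-3\right) \left(-159\right) = 477$)
$Z = 118$ ($Z = 59 + 59 = 118$)
$Z G = 118 \cdot 477 = 56286$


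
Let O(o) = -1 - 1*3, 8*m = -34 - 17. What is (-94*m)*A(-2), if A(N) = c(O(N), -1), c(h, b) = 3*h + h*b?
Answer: -4794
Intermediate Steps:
m = -51/8 (m = (-34 - 17)/8 = (⅛)*(-51) = -51/8 ≈ -6.3750)
O(o) = -4 (O(o) = -1 - 3 = -4)
c(h, b) = 3*h + b*h
A(N) = -8 (A(N) = -4*(3 - 1) = -4*2 = -8)
(-94*m)*A(-2) = -94*(-51/8)*(-8) = (2397/4)*(-8) = -4794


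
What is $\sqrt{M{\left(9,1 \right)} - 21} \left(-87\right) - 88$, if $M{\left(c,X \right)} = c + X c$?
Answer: $-88 - 87 i \sqrt{3} \approx -88.0 - 150.69 i$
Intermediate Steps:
$\sqrt{M{\left(9,1 \right)} - 21} \left(-87\right) - 88 = \sqrt{9 \left(1 + 1\right) - 21} \left(-87\right) - 88 = \sqrt{9 \cdot 2 - 21} \left(-87\right) - 88 = \sqrt{18 - 21} \left(-87\right) - 88 = \sqrt{-3} \left(-87\right) - 88 = i \sqrt{3} \left(-87\right) - 88 = - 87 i \sqrt{3} - 88 = -88 - 87 i \sqrt{3}$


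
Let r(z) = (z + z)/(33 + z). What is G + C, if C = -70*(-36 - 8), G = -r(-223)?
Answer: 292377/95 ≈ 3077.7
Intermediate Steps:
r(z) = 2*z/(33 + z) (r(z) = (2*z)/(33 + z) = 2*z/(33 + z))
G = -223/95 (G = -2*(-223)/(33 - 223) = -2*(-223)/(-190) = -2*(-223)*(-1)/190 = -1*223/95 = -223/95 ≈ -2.3474)
C = 3080 (C = -70*(-44) = 3080)
G + C = -223/95 + 3080 = 292377/95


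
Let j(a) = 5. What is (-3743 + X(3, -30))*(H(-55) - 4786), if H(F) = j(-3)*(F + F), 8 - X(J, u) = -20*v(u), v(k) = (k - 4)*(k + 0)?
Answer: -88924440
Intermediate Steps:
v(k) = k*(-4 + k) (v(k) = (-4 + k)*k = k*(-4 + k))
X(J, u) = 8 + 20*u*(-4 + u) (X(J, u) = 8 - (-20)*u*(-4 + u) = 8 + 20*u*(-4 + u))
H(F) = 10*F (H(F) = 5*(F + F) = 5*(2*F) = 10*F)
(-3743 + X(3, -30))*(H(-55) - 4786) = (-3743 + (8 + 20*(-30)*(-4 - 30)))*(10*(-55) - 4786) = (-3743 + (8 + 20*(-30)*(-34)))*(-550 - 4786) = (-3743 + (8 + 20400))*(-5336) = (-3743 + 20408)*(-5336) = 16665*(-5336) = -88924440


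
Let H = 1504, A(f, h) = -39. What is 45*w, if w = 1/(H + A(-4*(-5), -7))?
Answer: 9/293 ≈ 0.030717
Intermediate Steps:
w = 1/1465 (w = 1/(1504 - 39) = 1/1465 ≈ 0.00068259)
45*w = 45*(1/1465) = 9/293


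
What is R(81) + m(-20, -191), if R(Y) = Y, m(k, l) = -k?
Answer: 101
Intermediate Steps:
R(81) + m(-20, -191) = 81 - 1*(-20) = 81 + 20 = 101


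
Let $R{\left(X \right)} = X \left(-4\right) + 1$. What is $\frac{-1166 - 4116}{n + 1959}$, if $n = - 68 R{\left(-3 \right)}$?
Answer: $- \frac{5282}{1075} \approx -4.9135$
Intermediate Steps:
$R{\left(X \right)} = 1 - 4 X$ ($R{\left(X \right)} = - 4 X + 1 = 1 - 4 X$)
$n = -884$ ($n = - 68 \left(1 - -12\right) = - 68 \left(1 + 12\right) = \left(-68\right) 13 = -884$)
$\frac{-1166 - 4116}{n + 1959} = \frac{-1166 - 4116}{-884 + 1959} = - \frac{5282}{1075}$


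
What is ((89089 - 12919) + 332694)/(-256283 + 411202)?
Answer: 408864/154919 ≈ 2.6392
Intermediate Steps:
((89089 - 12919) + 332694)/(-256283 + 411202) = (76170 + 332694)/154919 = 408864*(1/154919) = 408864/154919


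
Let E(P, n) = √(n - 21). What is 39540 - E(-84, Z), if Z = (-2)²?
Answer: 39540 - I*√17 ≈ 39540.0 - 4.1231*I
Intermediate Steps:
Z = 4
E(P, n) = √(-21 + n)
39540 - E(-84, Z) = 39540 - √(-21 + 4) = 39540 - √(-17) = 39540 - I*√17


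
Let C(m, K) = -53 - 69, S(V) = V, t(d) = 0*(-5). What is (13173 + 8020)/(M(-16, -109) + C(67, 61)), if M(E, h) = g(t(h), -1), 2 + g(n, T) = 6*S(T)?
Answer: -21193/130 ≈ -163.02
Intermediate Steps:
t(d) = 0
g(n, T) = -2 + 6*T
C(m, K) = -122
M(E, h) = -8 (M(E, h) = -2 + 6*(-1) = -2 - 6 = -8)
(13173 + 8020)/(M(-16, -109) + C(67, 61)) = (13173 + 8020)/(-8 - 122) = 21193/(-130) = 21193*(-1/130) = -21193/130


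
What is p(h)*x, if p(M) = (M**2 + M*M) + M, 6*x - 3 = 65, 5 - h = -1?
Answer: 884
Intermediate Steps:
h = 6 (h = 5 - 1*(-1) = 5 + 1 = 6)
x = 34/3 (x = 1/2 + (1/6)*65 = 1/2 + 65/6 = 34/3 ≈ 11.333)
p(M) = M + 2*M**2 (p(M) = (M**2 + M**2) + M = 2*M**2 + M = M + 2*M**2)
p(h)*x = (6*(1 + 2*6))*(34/3) = (6*(1 + 12))*(34/3) = (6*13)*(34/3) = 78*(34/3) = 884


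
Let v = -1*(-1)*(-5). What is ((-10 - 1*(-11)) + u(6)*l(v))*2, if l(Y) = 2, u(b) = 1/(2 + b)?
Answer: 5/2 ≈ 2.5000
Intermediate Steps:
v = -5 (v = 1*(-5) = -5)
((-10 - 1*(-11)) + u(6)*l(v))*2 = ((-10 - 1*(-11)) + 2/(2 + 6))*2 = ((-10 + 11) + 2/8)*2 = (1 + (⅛)*2)*2 = (1 + ¼)*2 = (5/4)*2 = 5/2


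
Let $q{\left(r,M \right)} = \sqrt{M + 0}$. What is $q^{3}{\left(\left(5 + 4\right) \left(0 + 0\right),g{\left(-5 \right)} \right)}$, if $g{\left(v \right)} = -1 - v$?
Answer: $8$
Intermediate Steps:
$q{\left(r,M \right)} = \sqrt{M}$
$q^{3}{\left(\left(5 + 4\right) \left(0 + 0\right),g{\left(-5 \right)} \right)} = \left(\sqrt{-1 - -5}\right)^{3} = \left(\sqrt{-1 + 5}\right)^{3} = \left(\sqrt{4}\right)^{3} = 2^{3} = 8$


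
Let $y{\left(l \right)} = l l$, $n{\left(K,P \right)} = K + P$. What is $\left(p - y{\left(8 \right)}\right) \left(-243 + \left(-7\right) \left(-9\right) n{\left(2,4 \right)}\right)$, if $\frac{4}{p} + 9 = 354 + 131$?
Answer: $- \frac{1028025}{119} \approx -8638.9$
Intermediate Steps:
$p = \frac{1}{119}$ ($p = \frac{4}{-9 + \left(354 + 131\right)} = \frac{4}{-9 + 485} = \frac{4}{476} = 4 \cdot \frac{1}{476} = \frac{1}{119} \approx 0.0084034$)
$y{\left(l \right)} = l^{2}$
$\left(p - y{\left(8 \right)}\right) \left(-243 + \left(-7\right) \left(-9\right) n{\left(2,4 \right)}\right) = \left(\frac{1}{119} - 8^{2}\right) \left(-243 + \left(-7\right) \left(-9\right) \left(2 + 4\right)\right) = \left(\frac{1}{119} - 64\right) \left(-243 + 63 \cdot 6\right) = \left(\frac{1}{119} - 64\right) \left(-243 + 378\right) = \left(- \frac{7615}{119}\right) 135 = - \frac{1028025}{119}$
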